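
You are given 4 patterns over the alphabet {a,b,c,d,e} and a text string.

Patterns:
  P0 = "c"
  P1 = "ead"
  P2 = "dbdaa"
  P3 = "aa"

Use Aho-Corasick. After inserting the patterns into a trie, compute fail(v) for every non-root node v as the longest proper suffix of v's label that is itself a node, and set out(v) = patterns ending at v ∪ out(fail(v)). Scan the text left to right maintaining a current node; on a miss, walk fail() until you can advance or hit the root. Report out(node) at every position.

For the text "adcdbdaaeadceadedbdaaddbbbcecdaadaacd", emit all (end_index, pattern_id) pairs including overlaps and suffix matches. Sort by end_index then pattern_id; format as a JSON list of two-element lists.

Build:
Trie (insert patterns):
  n0 'ε': a→10 c→1 d→5 e→2
  n1 'c': ·  [P0 ends]
  n2 'e': a→3
  n3 'ea': d→4
  n4 'ead': ·  [P1 ends]
  n5 'd': b→6
  n6 'db': d→7
  n7 'dbd': a→8
  n8 'dbda': a→9
  n9 'dbdaa': ·  [P2 ends]
  n10 'a': a→11
  n11 'aa': ·  [P3 ends]

BFS fail/out derivation:
  n1('c'): parent n0 fail=0; on 'c' 0 → fail=0;  out {0}∪∅={0}
  n2('e'): parent n0 fail=0; on 'e' 0 → fail=0;  out ∅∪∅=∅
  n5('d'): parent n0 fail=0; on 'd' 0 → fail=0;  out ∅∪∅=∅
  n10('a'): parent n0 fail=0; on 'a' 0 → fail=0;  out ∅∪∅=∅
  n3('ea'): parent n2 fail=0; on 'a' 0 → fail=10;  out ∅∪∅=∅
  n6('db'): parent n5 fail=0; on 'b' 0 → fail=0;  out ∅∪∅=∅
  n11('aa'): parent n10 fail=0; on 'a' 0 → fail=10;  out {3}∪∅={3}
  n4('ead'): parent n3 fail=10; on 'd' 10→0 → fail=5;  out {1}∪∅={1}
  n7('dbd'): parent n6 fail=0; on 'd' 0 → fail=5;  out ∅∪∅=∅
  n8('dbda'): parent n7 fail=5; on 'a' 5→0 → fail=10;  out ∅∪∅=∅
  n9('dbdaa'): parent n8 fail=10; on 'a' 10 → fail=11;  out {2}∪{3}={2,3}

Text stream:
pos 0 'a': at 10
pos 1 'd': at 5 (via fail)
pos 2 'c': at 1 (via fail)  ** P0@[2:2]
pos 3 'd': at 5 (via fail)
pos 4 'b': at 6
pos 5 'd': at 7
pos 6 'a': at 8
pos 7 'a': at 9  ** P2@[3:7],P3@[6:7]
pos 8 'e': at 2 (via fail)
pos 9 'a': at 3
pos 10 'd': at 4  ** P1@[8:10]
pos 11 'c': at 1 (via fail)  ** P0@[11:11]
pos 12 'e': at 2 (via fail)
pos 13 'a': at 3
pos 14 'd': at 4  ** P1@[12:14]
pos 15 'e': at 2 (via fail)
pos 16 'd': at 5 (via fail)
pos 17 'b': at 6
pos 18 'd': at 7
pos 19 'a': at 8
pos 20 'a': at 9  ** P2@[16:20],P3@[19:20]
pos 21 'd': at 5 (via fail)
pos 22 'd': at 5 (via fail)
pos 23 'b': at 6
pos 24 'b': at 0 (via fail)
pos 25 'b': at 0
pos 26 'c': at 1  ** P0@[26:26]
pos 27 'e': at 2 (via fail)
pos 28 'c': at 1 (via fail)  ** P0@[28:28]
pos 29 'd': at 5 (via fail)
pos 30 'a': at 10 (via fail)
pos 31 'a': at 11  ** P3@[30:31]
pos 32 'd': at 5 (via fail)
pos 33 'a': at 10 (via fail)
pos 34 'a': at 11  ** P3@[33:34]
pos 35 'c': at 1 (via fail)  ** P0@[35:35]
pos 36 'd': at 5 (via fail)

Result: [[2,0],[7,2],[7,3],[10,1],[11,0],[14,1],[20,2],[20,3],[26,0],[28,0],[31,3],[34,3],[35,0]]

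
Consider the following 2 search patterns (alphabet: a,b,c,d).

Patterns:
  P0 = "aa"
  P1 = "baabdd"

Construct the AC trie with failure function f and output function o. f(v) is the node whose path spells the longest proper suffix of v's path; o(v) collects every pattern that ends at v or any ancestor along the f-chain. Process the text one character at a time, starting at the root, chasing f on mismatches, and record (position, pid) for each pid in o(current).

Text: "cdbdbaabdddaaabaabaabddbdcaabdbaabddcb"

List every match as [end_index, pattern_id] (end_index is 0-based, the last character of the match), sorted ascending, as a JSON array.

Build:
Trie (insert patterns):
  n0 'ε': a→1 b→3
  n1 'a': a→2
  n2 'aa': ·  ←P0
  n3 'b': a→4
  n4 'ba': a→5
  n5 'baa': b→6
  n6 'baab': d→7
  n7 'baabd': d→8
  n8 'baabdd': ·  ←P1

BFS fail/out derivation:
  fail(1) 'a': from fail(0)=0 chase 'a': 0 ⇒ 0;  out=∅∪out(0)=∅
  fail(3) 'b': from fail(0)=0 chase 'b': 0 ⇒ 0;  out=∅∪out(0)=∅
  fail(2) 'aa': from fail(1)=0 chase 'a': 0 ⇒ 1;  out={0}∪out(1)={0}
  fail(4) 'ba': from fail(3)=0 chase 'a': 0 ⇒ 1;  out=∅∪out(1)=∅
  fail(5) 'baa': from fail(4)=1 chase 'a': 1 ⇒ 2;  out=∅∪out(2)={0}
  fail(6) 'baab': from fail(5)=2 chase 'b': 2→1→0 ⇒ 3;  out=∅∪out(3)=∅
  fail(7) 'baabd': from fail(6)=3 chase 'd': 3→0 ⇒ 0;  out=∅∪out(0)=∅
  fail(8) 'baabdd': from fail(7)=0 chase 'd': 0 ⇒ 0;  out={1}∪out(0)={1}

Scan:
[0] read 'c'  n0⇒n0
[1] read 'd'  n0⇒n0
[2] read 'b'  n0⇒n3
[3] read 'd'  n3⇒n0 ·f
[4] read 'b'  n0⇒n3
[5] read 'a'  n3⇒n4
[6] read 'a'  n4⇒n5  emit P0@[5:6]
[7] read 'b'  n5⇒n6
[8] read 'd'  n6⇒n7
[9] read 'd'  n7⇒n8  emit P1@[4:9]
[10] read 'd'  n8⇒n0 ·f
[11] read 'a'  n0⇒n1
[12] read 'a'  n1⇒n2  emit P0@[11:12]
[13] read 'a'  n2⇒n2 ·f  emit P0@[12:13]
[14] read 'b'  n2⇒n3 ·f
[15] read 'a'  n3⇒n4
[16] read 'a'  n4⇒n5  emit P0@[15:16]
[17] read 'b'  n5⇒n6
[18] read 'a'  n6⇒n4 ·f
[19] read 'a'  n4⇒n5  emit P0@[18:19]
[20] read 'b'  n5⇒n6
[21] read 'd'  n6⇒n7
[22] read 'd'  n7⇒n8  emit P1@[17:22]
[23] read 'b'  n8⇒n3 ·f
[24] read 'd'  n3⇒n0 ·f
[25] read 'c'  n0⇒n0
[26] read 'a'  n0⇒n1
[27] read 'a'  n1⇒n2  emit P0@[26:27]
[28] read 'b'  n2⇒n3 ·f
[29] read 'd'  n3⇒n0 ·f
[30] read 'b'  n0⇒n3
[31] read 'a'  n3⇒n4
[32] read 'a'  n4⇒n5  emit P0@[31:32]
[33] read 'b'  n5⇒n6
[34] read 'd'  n6⇒n7
[35] read 'd'  n7⇒n8  emit P1@[30:35]
[36] read 'c'  n8⇒n0 ·f
[37] read 'b'  n0⇒n3

All matches (sorted): [[6,0],[9,1],[12,0],[13,0],[16,0],[19,0],[22,1],[27,0],[32,0],[35,1]]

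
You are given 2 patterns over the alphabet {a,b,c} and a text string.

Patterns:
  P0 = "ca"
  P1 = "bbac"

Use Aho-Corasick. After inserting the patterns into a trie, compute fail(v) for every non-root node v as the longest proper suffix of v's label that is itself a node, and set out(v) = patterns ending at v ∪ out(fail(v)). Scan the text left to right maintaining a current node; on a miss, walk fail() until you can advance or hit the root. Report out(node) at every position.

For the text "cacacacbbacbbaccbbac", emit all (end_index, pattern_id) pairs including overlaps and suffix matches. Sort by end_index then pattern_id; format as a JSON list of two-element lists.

Build automaton:
Trie nodes:
  n0 'ε': b→3 c→1
  n1 'c': a→2
  n2 'ca': ·  [P0 ends]
  n3 'b': b→4
  n4 'bb': a→5
  n5 'bba': c→6
  n6 'bbac': ·  [P1 ends]

Failure links (BFS by depth):
  n1('c'): parent n0 fail=0; on 'c' 0 → fail=0;  out ∅∪∅=∅
  n3('b'): parent n0 fail=0; on 'b' 0 → fail=0;  out ∅∪∅=∅
  n2('ca'): parent n1 fail=0; on 'a' 0 → fail=0;  out {0}∪∅={0}
  n4('bb'): parent n3 fail=0; on 'b' 0 → fail=3;  out ∅∪∅=∅
  n5('bba'): parent n4 fail=3; on 'a' 3→0 → fail=0;  out ∅∪∅=∅
  n6('bbac'): parent n5 fail=0; on 'c' 0 → fail=1;  out {1}∪∅={1}

Scan:
pos 0 'c': at 1
pos 1 'a': at 2  → match P0@[0:1]
pos 2 'c': at 1 (fail-walked)
pos 3 'a': at 2  → match P0@[2:3]
pos 4 'c': at 1 (fail-walked)
pos 5 'a': at 2  → match P0@[4:5]
pos 6 'c': at 1 (fail-walked)
pos 7 'b': at 3 (fail-walked)
pos 8 'b': at 4
pos 9 'a': at 5
pos 10 'c': at 6  → match P1@[7:10]
pos 11 'b': at 3 (fail-walked)
pos 12 'b': at 4
pos 13 'a': at 5
pos 14 'c': at 6  → match P1@[11:14]
pos 15 'c': at 1 (fail-walked)
pos 16 'b': at 3 (fail-walked)
pos 17 'b': at 4
pos 18 'a': at 5
pos 19 'c': at 6  → match P1@[16:19]

Result: [[1,0],[3,0],[5,0],[10,1],[14,1],[19,1]]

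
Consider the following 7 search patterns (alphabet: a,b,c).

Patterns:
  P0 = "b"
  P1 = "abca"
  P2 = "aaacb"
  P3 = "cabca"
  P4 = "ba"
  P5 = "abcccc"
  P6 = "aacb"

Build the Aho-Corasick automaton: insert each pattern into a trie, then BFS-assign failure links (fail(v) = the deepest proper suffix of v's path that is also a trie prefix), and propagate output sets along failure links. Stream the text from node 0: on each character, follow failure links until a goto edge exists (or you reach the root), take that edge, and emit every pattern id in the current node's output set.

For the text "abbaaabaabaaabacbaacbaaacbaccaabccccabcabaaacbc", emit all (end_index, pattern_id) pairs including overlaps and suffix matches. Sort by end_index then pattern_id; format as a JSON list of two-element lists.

Construct AC machine:
Trie (insert patterns):
  n0 'ε': a→2 b→1 c→10
  n1 'b': a→15  [P0 ends]
  n2 'a': a→6 b→3
  n3 'ab': c→4
  n4 'abc': a→5 c→16
  n5 'abca': ·  [P1 ends]
  n6 'aa': a→7 c→19
  n7 'aaa': c→8
  n8 'aaac': b→9
  n9 'aaacb': ·  [P2 ends]
  n10 'c': a→11
  n11 'ca': b→12
  n12 'cab': c→13
  n13 'cabc': a→14
  n14 'cabca': ·  [P3 ends]
  n15 'ba': ·  [P4 ends]
  n16 'abcc': c→17
  n17 'abccc': c→18
  n18 'abcccc': ·  [P5 ends]
  n19 'aac': b→20
  n20 'aacb': ·  [P6 ends]

BFS fail/out derivation:
  fail(1) 'b': from fail(0)=0 chase 'b': 0 ⇒ 0;  out={0}∪out(0)={0}
  fail(2) 'a': from fail(0)=0 chase 'a': 0 ⇒ 0;  out=∅∪out(0)=∅
  fail(10) 'c': from fail(0)=0 chase 'c': 0 ⇒ 0;  out=∅∪out(0)=∅
  fail(3) 'ab': from fail(2)=0 chase 'b': 0 ⇒ 1;  out=∅∪out(1)={0}
  fail(6) 'aa': from fail(2)=0 chase 'a': 0 ⇒ 2;  out=∅∪out(2)=∅
  fail(11) 'ca': from fail(10)=0 chase 'a': 0 ⇒ 2;  out=∅∪out(2)=∅
  fail(15) 'ba': from fail(1)=0 chase 'a': 0 ⇒ 2;  out={4}∪out(2)={4}
  fail(4) 'abc': from fail(3)=1 chase 'c': 1→0 ⇒ 10;  out=∅∪out(10)=∅
  fail(7) 'aaa': from fail(6)=2 chase 'a': 2 ⇒ 6;  out=∅∪out(6)=∅
  fail(12) 'cab': from fail(11)=2 chase 'b': 2 ⇒ 3;  out=∅∪out(3)={0}
  fail(19) 'aac': from fail(6)=2 chase 'c': 2→0 ⇒ 10;  out=∅∪out(10)=∅
  fail(5) 'abca': from fail(4)=10 chase 'a': 10 ⇒ 11;  out={1}∪out(11)={1}
  fail(8) 'aaac': from fail(7)=6 chase 'c': 6 ⇒ 19;  out=∅∪out(19)=∅
  fail(13) 'cabc': from fail(12)=3 chase 'c': 3 ⇒ 4;  out=∅∪out(4)=∅
  fail(16) 'abcc': from fail(4)=10 chase 'c': 10→0 ⇒ 10;  out=∅∪out(10)=∅
  fail(20) 'aacb': from fail(19)=10 chase 'b': 10→0 ⇒ 1;  out={6}∪out(1)={0,6}
  fail(9) 'aaacb': from fail(8)=19 chase 'b': 19 ⇒ 20;  out={2}∪out(20)={0,2,6}
  fail(14) 'cabca': from fail(13)=4 chase 'a': 4 ⇒ 5;  out={3}∪out(5)={1,3}
  fail(17) 'abccc': from fail(16)=10 chase 'c': 10→0 ⇒ 10;  out=∅∪out(10)=∅
  fail(18) 'abcccc': from fail(17)=10 chase 'c': 10→0 ⇒ 10;  out={5}∪out(10)={5}

Run:
[0] read 'a'  n0⇒n2
[1] read 'b'  n2⇒n3  emit P0@[1:1]
[2] read 'b'  n3⇒n1 (via fail)  emit P0@[2:2]
[3] read 'a'  n1⇒n15  emit P4@[2:3]
[4] read 'a'  n15⇒n6 (via fail)
[5] read 'a'  n6⇒n7
[6] read 'b'  n7⇒n3 (via fail)  emit P0@[6:6]
[7] read 'a'  n3⇒n15 (via fail)  emit P4@[6:7]
[8] read 'a'  n15⇒n6 (via fail)
[9] read 'b'  n6⇒n3 (via fail)  emit P0@[9:9]
[10] read 'a'  n3⇒n15 (via fail)  emit P4@[9:10]
[11] read 'a'  n15⇒n6 (via fail)
[12] read 'a'  n6⇒n7
[13] read 'b'  n7⇒n3 (via fail)  emit P0@[13:13]
[14] read 'a'  n3⇒n15 (via fail)  emit P4@[13:14]
[15] read 'c'  n15⇒n10 (via fail)
[16] read 'b'  n10⇒n1 (via fail)  emit P0@[16:16]
[17] read 'a'  n1⇒n15  emit P4@[16:17]
[18] read 'a'  n15⇒n6 (via fail)
[19] read 'c'  n6⇒n19
[20] read 'b'  n19⇒n20  emit P0@[20:20],P6@[17:20]
[21] read 'a'  n20⇒n15 (via fail)  emit P4@[20:21]
[22] read 'a'  n15⇒n6 (via fail)
[23] read 'a'  n6⇒n7
[24] read 'c'  n7⇒n8
[25] read 'b'  n8⇒n9  emit P0@[25:25],P2@[21:25],P6@[22:25]
[26] read 'a'  n9⇒n15 (via fail)  emit P4@[25:26]
[27] read 'c'  n15⇒n10 (via fail)
[28] read 'c'  n10⇒n10 (via fail)
[29] read 'a'  n10⇒n11
[30] read 'a'  n11⇒n6 (via fail)
[31] read 'b'  n6⇒n3 (via fail)  emit P0@[31:31]
[32] read 'c'  n3⇒n4
[33] read 'c'  n4⇒n16
[34] read 'c'  n16⇒n17
[35] read 'c'  n17⇒n18  emit P5@[30:35]
[36] read 'a'  n18⇒n11 (via fail)
[37] read 'b'  n11⇒n12  emit P0@[37:37]
[38] read 'c'  n12⇒n13
[39] read 'a'  n13⇒n14  emit P1@[36:39],P3@[35:39]
[40] read 'b'  n14⇒n12 (via fail)  emit P0@[40:40]
[41] read 'a'  n12⇒n15 (via fail)  emit P4@[40:41]
[42] read 'a'  n15⇒n6 (via fail)
[43] read 'a'  n6⇒n7
[44] read 'c'  n7⇒n8
[45] read 'b'  n8⇒n9  emit P0@[45:45],P2@[41:45],P6@[42:45]
[46] read 'c'  n9⇒n10 (via fail)

Result: [[1,0],[2,0],[3,4],[6,0],[7,4],[9,0],[10,4],[13,0],[14,4],[16,0],[17,4],[20,0],[20,6],[21,4],[25,0],[25,2],[25,6],[26,4],[31,0],[35,5],[37,0],[39,1],[39,3],[40,0],[41,4],[45,0],[45,2],[45,6]]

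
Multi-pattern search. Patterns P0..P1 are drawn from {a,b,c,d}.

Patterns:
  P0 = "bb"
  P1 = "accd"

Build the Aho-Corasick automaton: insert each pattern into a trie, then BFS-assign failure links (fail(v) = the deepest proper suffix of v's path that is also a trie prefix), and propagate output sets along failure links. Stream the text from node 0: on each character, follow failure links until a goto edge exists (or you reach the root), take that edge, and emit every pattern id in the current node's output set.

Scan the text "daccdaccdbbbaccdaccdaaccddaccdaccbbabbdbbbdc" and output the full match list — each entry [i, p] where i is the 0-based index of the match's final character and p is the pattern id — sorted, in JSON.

Construct AC machine:
Trie nodes:
  n0 'ε': a→3 b→1
  n1 'b': b→2
  n2 'bb': ·  [P0 ends]
  n3 'a': c→4
  n4 'ac': c→5
  n5 'acc': d→6
  n6 'accd': ·  [P1 ends]

BFS fail/out derivation:
  fail(1) 'b': from fail(0)=0 chase 'b': 0 ⇒ 0;  out=∅∪out(0)=∅
  fail(3) 'a': from fail(0)=0 chase 'a': 0 ⇒ 0;  out=∅∪out(0)=∅
  fail(2) 'bb': from fail(1)=0 chase 'b': 0 ⇒ 1;  out={0}∪out(1)={0}
  fail(4) 'ac': from fail(3)=0 chase 'c': 0 ⇒ 0;  out=∅∪out(0)=∅
  fail(5) 'acc': from fail(4)=0 chase 'c': 0 ⇒ 0;  out=∅∪out(0)=∅
  fail(6) 'accd': from fail(5)=0 chase 'd': 0 ⇒ 0;  out={1}∪out(0)={1}

Run:
[0] read 'd'  n0⇒n0
[1] read 'a'  n0⇒n3
[2] read 'c'  n3⇒n4
[3] read 'c'  n4⇒n5
[4] read 'd'  n5⇒n6  → match P1@[1:4]
[5] read 'a'  n6⇒n3 ·f
[6] read 'c'  n3⇒n4
[7] read 'c'  n4⇒n5
[8] read 'd'  n5⇒n6  → match P1@[5:8]
[9] read 'b'  n6⇒n1 ·f
[10] read 'b'  n1⇒n2  → match P0@[9:10]
[11] read 'b'  n2⇒n2 ·f  → match P0@[10:11]
[12] read 'a'  n2⇒n3 ·f
[13] read 'c'  n3⇒n4
[14] read 'c'  n4⇒n5
[15] read 'd'  n5⇒n6  → match P1@[12:15]
[16] read 'a'  n6⇒n3 ·f
[17] read 'c'  n3⇒n4
[18] read 'c'  n4⇒n5
[19] read 'd'  n5⇒n6  → match P1@[16:19]
[20] read 'a'  n6⇒n3 ·f
[21] read 'a'  n3⇒n3 ·f
[22] read 'c'  n3⇒n4
[23] read 'c'  n4⇒n5
[24] read 'd'  n5⇒n6  → match P1@[21:24]
[25] read 'd'  n6⇒n0 ·f
[26] read 'a'  n0⇒n3
[27] read 'c'  n3⇒n4
[28] read 'c'  n4⇒n5
[29] read 'd'  n5⇒n6  → match P1@[26:29]
[30] read 'a'  n6⇒n3 ·f
[31] read 'c'  n3⇒n4
[32] read 'c'  n4⇒n5
[33] read 'b'  n5⇒n1 ·f
[34] read 'b'  n1⇒n2  → match P0@[33:34]
[35] read 'a'  n2⇒n3 ·f
[36] read 'b'  n3⇒n1 ·f
[37] read 'b'  n1⇒n2  → match P0@[36:37]
[38] read 'd'  n2⇒n0 ·f
[39] read 'b'  n0⇒n1
[40] read 'b'  n1⇒n2  → match P0@[39:40]
[41] read 'b'  n2⇒n2 ·f  → match P0@[40:41]
[42] read 'd'  n2⇒n0 ·f
[43] read 'c'  n0⇒n0

All matches (sorted): [[4,1],[8,1],[10,0],[11,0],[15,1],[19,1],[24,1],[29,1],[34,0],[37,0],[40,0],[41,0]]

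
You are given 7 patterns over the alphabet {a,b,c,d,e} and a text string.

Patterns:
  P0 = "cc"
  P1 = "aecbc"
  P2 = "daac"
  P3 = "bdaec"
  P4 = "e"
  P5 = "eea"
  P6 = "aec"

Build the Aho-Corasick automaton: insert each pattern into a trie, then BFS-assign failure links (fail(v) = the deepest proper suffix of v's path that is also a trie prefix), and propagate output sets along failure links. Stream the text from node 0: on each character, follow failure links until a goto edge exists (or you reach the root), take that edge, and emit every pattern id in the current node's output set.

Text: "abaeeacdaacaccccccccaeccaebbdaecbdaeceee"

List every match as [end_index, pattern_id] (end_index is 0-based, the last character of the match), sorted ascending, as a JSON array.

Construct AC machine:
Trie (insert patterns):
  n0 'ε': a→3 b→12 c→1 d→8 e→17
  n1 'c': c→2
  n2 'cc': ·  [P0 ends]
  n3 'a': e→4
  n4 'ae': c→5
  n5 'aec': b→6  [P6 ends]
  n6 'aecb': c→7
  n7 'aecbc': ·  [P1 ends]
  n8 'd': a→9
  n9 'da': a→10
  n10 'daa': c→11
  n11 'daac': ·  [P2 ends]
  n12 'b': d→13
  n13 'bd': a→14
  n14 'bda': e→15
  n15 'bdae': c→16
  n16 'bdaec': ·  [P3 ends]
  n17 'e': e→18  [P4 ends]
  n18 'ee': a→19
  n19 'eea': ·  [P5 ends]

Failure links (BFS by depth):
  fail(1) 'c': from fail(0)=0 chase 'c': 0 ⇒ 0;  out=∅∪out(0)=∅
  fail(3) 'a': from fail(0)=0 chase 'a': 0 ⇒ 0;  out=∅∪out(0)=∅
  fail(8) 'd': from fail(0)=0 chase 'd': 0 ⇒ 0;  out=∅∪out(0)=∅
  fail(12) 'b': from fail(0)=0 chase 'b': 0 ⇒ 0;  out=∅∪out(0)=∅
  fail(17) 'e': from fail(0)=0 chase 'e': 0 ⇒ 0;  out={4}∪out(0)={4}
  fail(2) 'cc': from fail(1)=0 chase 'c': 0 ⇒ 1;  out={0}∪out(1)={0}
  fail(4) 'ae': from fail(3)=0 chase 'e': 0 ⇒ 17;  out=∅∪out(17)={4}
  fail(9) 'da': from fail(8)=0 chase 'a': 0 ⇒ 3;  out=∅∪out(3)=∅
  fail(13) 'bd': from fail(12)=0 chase 'd': 0 ⇒ 8;  out=∅∪out(8)=∅
  fail(18) 'ee': from fail(17)=0 chase 'e': 0 ⇒ 17;  out=∅∪out(17)={4}
  fail(5) 'aec': from fail(4)=17 chase 'c': 17→0 ⇒ 1;  out={6}∪out(1)={6}
  fail(10) 'daa': from fail(9)=3 chase 'a': 3→0 ⇒ 3;  out=∅∪out(3)=∅
  fail(14) 'bda': from fail(13)=8 chase 'a': 8 ⇒ 9;  out=∅∪out(9)=∅
  fail(19) 'eea': from fail(18)=17 chase 'a': 17→0 ⇒ 3;  out={5}∪out(3)={5}
  fail(6) 'aecb': from fail(5)=1 chase 'b': 1→0 ⇒ 12;  out=∅∪out(12)=∅
  fail(11) 'daac': from fail(10)=3 chase 'c': 3→0 ⇒ 1;  out={2}∪out(1)={2}
  fail(15) 'bdae': from fail(14)=9 chase 'e': 9→3 ⇒ 4;  out=∅∪out(4)={4}
  fail(7) 'aecbc': from fail(6)=12 chase 'c': 12→0 ⇒ 1;  out={1}∪out(1)={1}
  fail(16) 'bdaec': from fail(15)=4 chase 'c': 4 ⇒ 5;  out={3}∪out(5)={3,6}

Text stream:
[0] read 'a'  n0⇒n3
[1] read 'b'  n3⇒n12 (via fail)
[2] read 'a'  n12⇒n3 (via fail)
[3] read 'e'  n3⇒n4  ** P4@[3:3]
[4] read 'e'  n4⇒n18 (via fail)  ** P4@[4:4]
[5] read 'a'  n18⇒n19  ** P5@[3:5]
[6] read 'c'  n19⇒n1 (via fail)
[7] read 'd'  n1⇒n8 (via fail)
[8] read 'a'  n8⇒n9
[9] read 'a'  n9⇒n10
[10] read 'c'  n10⇒n11  ** P2@[7:10]
[11] read 'a'  n11⇒n3 (via fail)
[12] read 'c'  n3⇒n1 (via fail)
[13] read 'c'  n1⇒n2  ** P0@[12:13]
[14] read 'c'  n2⇒n2 (via fail)  ** P0@[13:14]
[15] read 'c'  n2⇒n2 (via fail)  ** P0@[14:15]
[16] read 'c'  n2⇒n2 (via fail)  ** P0@[15:16]
[17] read 'c'  n2⇒n2 (via fail)  ** P0@[16:17]
[18] read 'c'  n2⇒n2 (via fail)  ** P0@[17:18]
[19] read 'c'  n2⇒n2 (via fail)  ** P0@[18:19]
[20] read 'a'  n2⇒n3 (via fail)
[21] read 'e'  n3⇒n4  ** P4@[21:21]
[22] read 'c'  n4⇒n5  ** P6@[20:22]
[23] read 'c'  n5⇒n2 (via fail)  ** P0@[22:23]
[24] read 'a'  n2⇒n3 (via fail)
[25] read 'e'  n3⇒n4  ** P4@[25:25]
[26] read 'b'  n4⇒n12 (via fail)
[27] read 'b'  n12⇒n12 (via fail)
[28] read 'd'  n12⇒n13
[29] read 'a'  n13⇒n14
[30] read 'e'  n14⇒n15  ** P4@[30:30]
[31] read 'c'  n15⇒n16  ** P3@[27:31],P6@[29:31]
[32] read 'b'  n16⇒n6 (via fail)
[33] read 'd'  n6⇒n13 (via fail)
[34] read 'a'  n13⇒n14
[35] read 'e'  n14⇒n15  ** P4@[35:35]
[36] read 'c'  n15⇒n16  ** P3@[32:36],P6@[34:36]
[37] read 'e'  n16⇒n17 (via fail)  ** P4@[37:37]
[38] read 'e'  n17⇒n18  ** P4@[38:38]
[39] read 'e'  n18⇒n18 (via fail)  ** P4@[39:39]

All matches (sorted): [[3,4],[4,4],[5,5],[10,2],[13,0],[14,0],[15,0],[16,0],[17,0],[18,0],[19,0],[21,4],[22,6],[23,0],[25,4],[30,4],[31,3],[31,6],[35,4],[36,3],[36,6],[37,4],[38,4],[39,4]]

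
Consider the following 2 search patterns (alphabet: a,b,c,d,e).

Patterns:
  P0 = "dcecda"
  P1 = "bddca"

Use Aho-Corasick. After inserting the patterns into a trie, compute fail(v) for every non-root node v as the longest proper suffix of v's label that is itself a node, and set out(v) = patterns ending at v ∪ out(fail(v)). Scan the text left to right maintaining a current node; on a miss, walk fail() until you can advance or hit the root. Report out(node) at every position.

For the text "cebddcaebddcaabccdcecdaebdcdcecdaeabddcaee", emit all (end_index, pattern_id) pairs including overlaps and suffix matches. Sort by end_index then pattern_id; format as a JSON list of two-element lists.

Build:
Trie nodes:
  0='ε' goto b→7 d→1
  1='d' goto c→2
  2='dc' goto e→3
  3='dce' goto c→4
  4='dcec' goto d→5
  5='dcecd' goto a→6
  6='dcecda' goto ·  [P0 ends]
  7='b' goto d→8
  8='bd' goto d→9
  9='bdd' goto c→10
  10='bddc' goto a→11
  11='bddca' goto ·  [P1 ends]

Failure links (BFS by depth):
  fail(1) 'd': from fail(0)=0 chase 'd': 0 ⇒ 0;  out=∅∪out(0)=∅
  fail(7) 'b': from fail(0)=0 chase 'b': 0 ⇒ 0;  out=∅∪out(0)=∅
  fail(2) 'dc': from fail(1)=0 chase 'c': 0 ⇒ 0;  out=∅∪out(0)=∅
  fail(8) 'bd': from fail(7)=0 chase 'd': 0 ⇒ 1;  out=∅∪out(1)=∅
  fail(3) 'dce': from fail(2)=0 chase 'e': 0 ⇒ 0;  out=∅∪out(0)=∅
  fail(9) 'bdd': from fail(8)=1 chase 'd': 1→0 ⇒ 1;  out=∅∪out(1)=∅
  fail(4) 'dcec': from fail(3)=0 chase 'c': 0 ⇒ 0;  out=∅∪out(0)=∅
  fail(10) 'bddc': from fail(9)=1 chase 'c': 1 ⇒ 2;  out=∅∪out(2)=∅
  fail(5) 'dcecd': from fail(4)=0 chase 'd': 0 ⇒ 1;  out=∅∪out(1)=∅
  fail(11) 'bddca': from fail(10)=2 chase 'a': 2→0 ⇒ 0;  out={1}∪out(0)={1}
  fail(6) 'dcecda': from fail(5)=1 chase 'a': 1→0 ⇒ 0;  out={0}∪out(0)={0}

Text stream:
pos 0 'c': at 0
pos 1 'e': at 0
pos 2 'b': at 7
pos 3 'd': at 8
pos 4 'd': at 9
pos 5 'c': at 10
pos 6 'a': at 11  ** P1@[2:6]
pos 7 'e': at 0 (fail-walked)
pos 8 'b': at 7
pos 9 'd': at 8
pos 10 'd': at 9
pos 11 'c': at 10
pos 12 'a': at 11  ** P1@[8:12]
pos 13 'a': at 0 (fail-walked)
pos 14 'b': at 7
pos 15 'c': at 0 (fail-walked)
pos 16 'c': at 0
pos 17 'd': at 1
pos 18 'c': at 2
pos 19 'e': at 3
pos 20 'c': at 4
pos 21 'd': at 5
pos 22 'a': at 6  ** P0@[17:22]
pos 23 'e': at 0 (fail-walked)
pos 24 'b': at 7
pos 25 'd': at 8
pos 26 'c': at 2 (fail-walked)
pos 27 'd': at 1 (fail-walked)
pos 28 'c': at 2
pos 29 'e': at 3
pos 30 'c': at 4
pos 31 'd': at 5
pos 32 'a': at 6  ** P0@[27:32]
pos 33 'e': at 0 (fail-walked)
pos 34 'a': at 0
pos 35 'b': at 7
pos 36 'd': at 8
pos 37 'd': at 9
pos 38 'c': at 10
pos 39 'a': at 11  ** P1@[35:39]
pos 40 'e': at 0 (fail-walked)
pos 41 'e': at 0

All matches (sorted): [[6,1],[12,1],[22,0],[32,0],[39,1]]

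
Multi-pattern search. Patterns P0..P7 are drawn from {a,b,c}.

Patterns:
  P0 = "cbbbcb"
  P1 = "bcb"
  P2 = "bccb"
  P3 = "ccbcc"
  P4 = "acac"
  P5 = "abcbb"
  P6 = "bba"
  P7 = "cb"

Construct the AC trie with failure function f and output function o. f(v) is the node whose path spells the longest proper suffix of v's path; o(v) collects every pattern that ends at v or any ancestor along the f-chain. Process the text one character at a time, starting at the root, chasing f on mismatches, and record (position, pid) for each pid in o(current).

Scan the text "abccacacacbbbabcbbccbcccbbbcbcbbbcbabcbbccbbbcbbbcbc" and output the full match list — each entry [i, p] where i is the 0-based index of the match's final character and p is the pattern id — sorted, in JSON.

Construct AC machine:
Trie (insert patterns):
  n0 'ε': a→16 b→7 c→1
  n1 'c': b→2 c→12
  n2 'cb': b→3  ←P7
  n3 'cbb': b→4
  n4 'cbbb': c→5
  n5 'cbbbc': b→6
  n6 'cbbbcb': ·  ←P0
  n7 'b': b→24 c→8
  n8 'bc': b→9 c→10
  n9 'bcb': ·  ←P1
  n10 'bcc': b→11
  n11 'bccb': ·  ←P2
  n12 'cc': b→13
  n13 'ccb': c→14
  n14 'ccbc': c→15
  n15 'ccbcc': ·  ←P3
  n16 'a': b→20 c→17
  n17 'ac': a→18
  n18 'aca': c→19
  n19 'acac': ·  ←P4
  n20 'ab': c→21
  n21 'abc': b→22
  n22 'abcb': b→23
  n23 'abcbb': ·  ←P5
  n24 'bb': a→25
  n25 'bba': ·  ←P6

BFS fail/out derivation:
  fail(1) 'c': from fail(0)=0 chase 'c': 0 ⇒ 0;  out=∅∪out(0)=∅
  fail(7) 'b': from fail(0)=0 chase 'b': 0 ⇒ 0;  out=∅∪out(0)=∅
  fail(16) 'a': from fail(0)=0 chase 'a': 0 ⇒ 0;  out=∅∪out(0)=∅
  fail(2) 'cb': from fail(1)=0 chase 'b': 0 ⇒ 7;  out={7}∪out(7)={7}
  fail(8) 'bc': from fail(7)=0 chase 'c': 0 ⇒ 1;  out=∅∪out(1)=∅
  fail(12) 'cc': from fail(1)=0 chase 'c': 0 ⇒ 1;  out=∅∪out(1)=∅
  fail(17) 'ac': from fail(16)=0 chase 'c': 0 ⇒ 1;  out=∅∪out(1)=∅
  fail(20) 'ab': from fail(16)=0 chase 'b': 0 ⇒ 7;  out=∅∪out(7)=∅
  fail(24) 'bb': from fail(7)=0 chase 'b': 0 ⇒ 7;  out=∅∪out(7)=∅
  fail(3) 'cbb': from fail(2)=7 chase 'b': 7 ⇒ 24;  out=∅∪out(24)=∅
  fail(9) 'bcb': from fail(8)=1 chase 'b': 1 ⇒ 2;  out={1}∪out(2)={1,7}
  fail(10) 'bcc': from fail(8)=1 chase 'c': 1 ⇒ 12;  out=∅∪out(12)=∅
  fail(13) 'ccb': from fail(12)=1 chase 'b': 1 ⇒ 2;  out=∅∪out(2)={7}
  fail(18) 'aca': from fail(17)=1 chase 'a': 1→0 ⇒ 16;  out=∅∪out(16)=∅
  fail(21) 'abc': from fail(20)=7 chase 'c': 7 ⇒ 8;  out=∅∪out(8)=∅
  fail(25) 'bba': from fail(24)=7 chase 'a': 7→0 ⇒ 16;  out={6}∪out(16)={6}
  fail(4) 'cbbb': from fail(3)=24 chase 'b': 24→7 ⇒ 24;  out=∅∪out(24)=∅
  fail(11) 'bccb': from fail(10)=12 chase 'b': 12 ⇒ 13;  out={2}∪out(13)={2,7}
  fail(14) 'ccbc': from fail(13)=2 chase 'c': 2→7 ⇒ 8;  out=∅∪out(8)=∅
  fail(19) 'acac': from fail(18)=16 chase 'c': 16 ⇒ 17;  out={4}∪out(17)={4}
  fail(22) 'abcb': from fail(21)=8 chase 'b': 8 ⇒ 9;  out=∅∪out(9)={1,7}
  fail(5) 'cbbbc': from fail(4)=24 chase 'c': 24→7 ⇒ 8;  out=∅∪out(8)=∅
  fail(15) 'ccbcc': from fail(14)=8 chase 'c': 8 ⇒ 10;  out={3}∪out(10)={3}
  fail(23) 'abcbb': from fail(22)=9 chase 'b': 9→2 ⇒ 3;  out={5}∪out(3)={5}
  fail(6) 'cbbbcb': from fail(5)=8 chase 'b': 8 ⇒ 9;  out={0}∪out(9)={0,1,7}

Text stream:
pos 0 'a': at 16
pos 1 'b': at 20
pos 2 'c': at 21
pos 3 'c': at 10 (fail-walked)
pos 4 'a': at 16 (fail-walked)
pos 5 'c': at 17
pos 6 'a': at 18
pos 7 'c': at 19  emit P4@[4:7]
pos 8 'a': at 18 (fail-walked)
pos 9 'c': at 19  emit P4@[6:9]
pos 10 'b': at 2 (fail-walked)  emit P7@[9:10]
pos 11 'b': at 3
pos 12 'b': at 4
pos 13 'a': at 25 (fail-walked)  emit P6@[11:13]
pos 14 'b': at 20 (fail-walked)
pos 15 'c': at 21
pos 16 'b': at 22  emit P1@[14:16],P7@[15:16]
pos 17 'b': at 23  emit P5@[13:17]
pos 18 'c': at 8 (fail-walked)
pos 19 'c': at 10
pos 20 'b': at 11  emit P2@[17:20],P7@[19:20]
pos 21 'c': at 14 (fail-walked)
pos 22 'c': at 15  emit P3@[18:22]
pos 23 'c': at 12 (fail-walked)
pos 24 'b': at 13  emit P7@[23:24]
pos 25 'b': at 3 (fail-walked)
pos 26 'b': at 4
pos 27 'c': at 5
pos 28 'b': at 6  emit P0@[23:28],P1@[26:28],P7@[27:28]
pos 29 'c': at 8 (fail-walked)
pos 30 'b': at 9  emit P1@[28:30],P7@[29:30]
pos 31 'b': at 3 (fail-walked)
pos 32 'b': at 4
pos 33 'c': at 5
pos 34 'b': at 6  emit P0@[29:34],P1@[32:34],P7@[33:34]
pos 35 'a': at 16 (fail-walked)
pos 36 'b': at 20
pos 37 'c': at 21
pos 38 'b': at 22  emit P1@[36:38],P7@[37:38]
pos 39 'b': at 23  emit P5@[35:39]
pos 40 'c': at 8 (fail-walked)
pos 41 'c': at 10
pos 42 'b': at 11  emit P2@[39:42],P7@[41:42]
pos 43 'b': at 3 (fail-walked)
pos 44 'b': at 4
pos 45 'c': at 5
pos 46 'b': at 6  emit P0@[41:46],P1@[44:46],P7@[45:46]
pos 47 'b': at 3 (fail-walked)
pos 48 'b': at 4
pos 49 'c': at 5
pos 50 'b': at 6  emit P0@[45:50],P1@[48:50],P7@[49:50]
pos 51 'c': at 8 (fail-walked)

All matches (sorted): [[7,4],[9,4],[10,7],[13,6],[16,1],[16,7],[17,5],[20,2],[20,7],[22,3],[24,7],[28,0],[28,1],[28,7],[30,1],[30,7],[34,0],[34,1],[34,7],[38,1],[38,7],[39,5],[42,2],[42,7],[46,0],[46,1],[46,7],[50,0],[50,1],[50,7]]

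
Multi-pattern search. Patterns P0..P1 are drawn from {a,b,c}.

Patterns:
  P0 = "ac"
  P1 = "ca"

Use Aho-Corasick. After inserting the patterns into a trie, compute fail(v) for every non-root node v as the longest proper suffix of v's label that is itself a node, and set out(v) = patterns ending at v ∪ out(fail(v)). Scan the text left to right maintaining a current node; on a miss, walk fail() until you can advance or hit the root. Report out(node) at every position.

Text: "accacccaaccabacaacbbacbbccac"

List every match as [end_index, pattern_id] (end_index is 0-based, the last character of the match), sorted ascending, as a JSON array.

Build automaton:
Trie (insert patterns):
  n0 'ε': a→1 c→3
  n1 'a': c→2
  n2 'ac': ·  [P0 ends]
  n3 'c': a→4
  n4 'ca': ·  [P1 ends]

Failure links (BFS by depth):
  fail(1) 'a': from fail(0)=0 chase 'a': 0 ⇒ 0;  out=∅∪out(0)=∅
  fail(3) 'c': from fail(0)=0 chase 'c': 0 ⇒ 0;  out=∅∪out(0)=∅
  fail(2) 'ac': from fail(1)=0 chase 'c': 0 ⇒ 3;  out={0}∪out(3)={0}
  fail(4) 'ca': from fail(3)=0 chase 'a': 0 ⇒ 1;  out={1}∪out(1)={1}

Run:
[0] read 'a'  n0⇒n1
[1] read 'c'  n1⇒n2  ** P0@[0:1]
[2] read 'c'  n2⇒n3 ·f
[3] read 'a'  n3⇒n4  ** P1@[2:3]
[4] read 'c'  n4⇒n2 ·f  ** P0@[3:4]
[5] read 'c'  n2⇒n3 ·f
[6] read 'c'  n3⇒n3 ·f
[7] read 'a'  n3⇒n4  ** P1@[6:7]
[8] read 'a'  n4⇒n1 ·f
[9] read 'c'  n1⇒n2  ** P0@[8:9]
[10] read 'c'  n2⇒n3 ·f
[11] read 'a'  n3⇒n4  ** P1@[10:11]
[12] read 'b'  n4⇒n0 ·f
[13] read 'a'  n0⇒n1
[14] read 'c'  n1⇒n2  ** P0@[13:14]
[15] read 'a'  n2⇒n4 ·f  ** P1@[14:15]
[16] read 'a'  n4⇒n1 ·f
[17] read 'c'  n1⇒n2  ** P0@[16:17]
[18] read 'b'  n2⇒n0 ·f
[19] read 'b'  n0⇒n0
[20] read 'a'  n0⇒n1
[21] read 'c'  n1⇒n2  ** P0@[20:21]
[22] read 'b'  n2⇒n0 ·f
[23] read 'b'  n0⇒n0
[24] read 'c'  n0⇒n3
[25] read 'c'  n3⇒n3 ·f
[26] read 'a'  n3⇒n4  ** P1@[25:26]
[27] read 'c'  n4⇒n2 ·f  ** P0@[26:27]

Result: [[1,0],[3,1],[4,0],[7,1],[9,0],[11,1],[14,0],[15,1],[17,0],[21,0],[26,1],[27,0]]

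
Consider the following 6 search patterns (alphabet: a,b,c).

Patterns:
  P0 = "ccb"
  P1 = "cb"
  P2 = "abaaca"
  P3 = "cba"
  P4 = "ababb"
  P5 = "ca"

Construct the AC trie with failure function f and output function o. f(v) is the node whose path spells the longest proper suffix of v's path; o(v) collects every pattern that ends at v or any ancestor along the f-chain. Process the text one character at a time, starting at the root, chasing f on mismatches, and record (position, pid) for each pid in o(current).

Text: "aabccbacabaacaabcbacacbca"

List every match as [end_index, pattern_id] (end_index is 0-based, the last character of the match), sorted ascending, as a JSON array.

Build automaton:
Trie nodes:
  n0 'ε': a→5 c→1
  n1 'c': a→14 b→4 c→2
  n2 'cc': b→3
  n3 'ccb': ·  [P0 ends]
  n4 'cb': a→11  [P1 ends]
  n5 'a': b→6
  n6 'ab': a→7
  n7 'aba': a→8 b→12
  n8 'abaa': c→9
  n9 'abaac': a→10
  n10 'abaaca': ·  [P2 ends]
  n11 'cba': ·  [P3 ends]
  n12 'abab': b→13
  n13 'ababb': ·  [P4 ends]
  n14 'ca': ·  [P5 ends]

BFS fail/out derivation:
  fail(1) 'c': from fail(0)=0 chase 'c': 0 ⇒ 0;  out=∅∪out(0)=∅
  fail(5) 'a': from fail(0)=0 chase 'a': 0 ⇒ 0;  out=∅∪out(0)=∅
  fail(2) 'cc': from fail(1)=0 chase 'c': 0 ⇒ 1;  out=∅∪out(1)=∅
  fail(4) 'cb': from fail(1)=0 chase 'b': 0 ⇒ 0;  out={1}∪out(0)={1}
  fail(6) 'ab': from fail(5)=0 chase 'b': 0 ⇒ 0;  out=∅∪out(0)=∅
  fail(14) 'ca': from fail(1)=0 chase 'a': 0 ⇒ 5;  out={5}∪out(5)={5}
  fail(3) 'ccb': from fail(2)=1 chase 'b': 1 ⇒ 4;  out={0}∪out(4)={0,1}
  fail(7) 'aba': from fail(6)=0 chase 'a': 0 ⇒ 5;  out=∅∪out(5)=∅
  fail(11) 'cba': from fail(4)=0 chase 'a': 0 ⇒ 5;  out={3}∪out(5)={3}
  fail(8) 'abaa': from fail(7)=5 chase 'a': 5→0 ⇒ 5;  out=∅∪out(5)=∅
  fail(12) 'abab': from fail(7)=5 chase 'b': 5 ⇒ 6;  out=∅∪out(6)=∅
  fail(9) 'abaac': from fail(8)=5 chase 'c': 5→0 ⇒ 1;  out=∅∪out(1)=∅
  fail(13) 'ababb': from fail(12)=6 chase 'b': 6→0 ⇒ 0;  out={4}∪out(0)={4}
  fail(10) 'abaaca': from fail(9)=1 chase 'a': 1 ⇒ 14;  out={2}∪out(14)={2,5}

Text stream:
[0] read 'a'  n0⇒n5
[1] read 'a'  n5⇒n5 (via fail)
[2] read 'b'  n5⇒n6
[3] read 'c'  n6⇒n1 (via fail)
[4] read 'c'  n1⇒n2
[5] read 'b'  n2⇒n3  ** P0@[3:5],P1@[4:5]
[6] read 'a'  n3⇒n11 (via fail)  ** P3@[4:6]
[7] read 'c'  n11⇒n1 (via fail)
[8] read 'a'  n1⇒n14  ** P5@[7:8]
[9] read 'b'  n14⇒n6 (via fail)
[10] read 'a'  n6⇒n7
[11] read 'a'  n7⇒n8
[12] read 'c'  n8⇒n9
[13] read 'a'  n9⇒n10  ** P2@[8:13],P5@[12:13]
[14] read 'a'  n10⇒n5 (via fail)
[15] read 'b'  n5⇒n6
[16] read 'c'  n6⇒n1 (via fail)
[17] read 'b'  n1⇒n4  ** P1@[16:17]
[18] read 'a'  n4⇒n11  ** P3@[16:18]
[19] read 'c'  n11⇒n1 (via fail)
[20] read 'a'  n1⇒n14  ** P5@[19:20]
[21] read 'c'  n14⇒n1 (via fail)
[22] read 'b'  n1⇒n4  ** P1@[21:22]
[23] read 'c'  n4⇒n1 (via fail)
[24] read 'a'  n1⇒n14  ** P5@[23:24]

Matches: [[5,0],[5,1],[6,3],[8,5],[13,2],[13,5],[17,1],[18,3],[20,5],[22,1],[24,5]]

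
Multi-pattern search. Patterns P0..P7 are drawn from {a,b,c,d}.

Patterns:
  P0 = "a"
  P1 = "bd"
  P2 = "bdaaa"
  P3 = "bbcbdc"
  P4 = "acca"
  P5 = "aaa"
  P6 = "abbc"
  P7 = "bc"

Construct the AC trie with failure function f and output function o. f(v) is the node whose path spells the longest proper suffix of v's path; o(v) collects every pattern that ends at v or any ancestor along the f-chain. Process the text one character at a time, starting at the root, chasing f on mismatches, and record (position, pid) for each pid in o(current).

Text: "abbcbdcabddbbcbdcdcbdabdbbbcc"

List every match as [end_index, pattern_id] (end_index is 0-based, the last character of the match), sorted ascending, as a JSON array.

Construct AC machine:
Trie (insert patterns):
  n0 'ε': a→1 b→2
  n1 'a': a→15 b→17 c→12  [P0 ends]
  n2 'b': b→7 c→20 d→3
  n3 'bd': a→4  [P1 ends]
  n4 'bda': a→5
  n5 'bdaa': a→6
  n6 'bdaaa': ·  [P2 ends]
  n7 'bb': c→8
  n8 'bbc': b→9
  n9 'bbcb': d→10
  n10 'bbcbd': c→11
  n11 'bbcbdc': ·  [P3 ends]
  n12 'ac': c→13
  n13 'acc': a→14
  n14 'acca': ·  [P4 ends]
  n15 'aa': a→16
  n16 'aaa': ·  [P5 ends]
  n17 'ab': b→18
  n18 'abb': c→19
  n19 'abbc': ·  [P6 ends]
  n20 'bc': ·  [P7 ends]

Failure links (BFS by depth):
  fail(1) 'a': from fail(0)=0 chase 'a': 0 ⇒ 0;  out={0}∪out(0)={0}
  fail(2) 'b': from fail(0)=0 chase 'b': 0 ⇒ 0;  out=∅∪out(0)=∅
  fail(3) 'bd': from fail(2)=0 chase 'd': 0 ⇒ 0;  out={1}∪out(0)={1}
  fail(7) 'bb': from fail(2)=0 chase 'b': 0 ⇒ 2;  out=∅∪out(2)=∅
  fail(12) 'ac': from fail(1)=0 chase 'c': 0 ⇒ 0;  out=∅∪out(0)=∅
  fail(15) 'aa': from fail(1)=0 chase 'a': 0 ⇒ 1;  out=∅∪out(1)={0}
  fail(17) 'ab': from fail(1)=0 chase 'b': 0 ⇒ 2;  out=∅∪out(2)=∅
  fail(20) 'bc': from fail(2)=0 chase 'c': 0 ⇒ 0;  out={7}∪out(0)={7}
  fail(4) 'bda': from fail(3)=0 chase 'a': 0 ⇒ 1;  out=∅∪out(1)={0}
  fail(8) 'bbc': from fail(7)=2 chase 'c': 2 ⇒ 20;  out=∅∪out(20)={7}
  fail(13) 'acc': from fail(12)=0 chase 'c': 0 ⇒ 0;  out=∅∪out(0)=∅
  fail(16) 'aaa': from fail(15)=1 chase 'a': 1 ⇒ 15;  out={5}∪out(15)={0,5}
  fail(18) 'abb': from fail(17)=2 chase 'b': 2 ⇒ 7;  out=∅∪out(7)=∅
  fail(5) 'bdaa': from fail(4)=1 chase 'a': 1 ⇒ 15;  out=∅∪out(15)={0}
  fail(9) 'bbcb': from fail(8)=20 chase 'b': 20→0 ⇒ 2;  out=∅∪out(2)=∅
  fail(14) 'acca': from fail(13)=0 chase 'a': 0 ⇒ 1;  out={4}∪out(1)={0,4}
  fail(19) 'abbc': from fail(18)=7 chase 'c': 7 ⇒ 8;  out={6}∪out(8)={6,7}
  fail(6) 'bdaaa': from fail(5)=15 chase 'a': 15 ⇒ 16;  out={2}∪out(16)={0,2,5}
  fail(10) 'bbcbd': from fail(9)=2 chase 'd': 2 ⇒ 3;  out=∅∪out(3)={1}
  fail(11) 'bbcbdc': from fail(10)=3 chase 'c': 3→0 ⇒ 0;  out={3}∪out(0)={3}

Run:
[0] read 'a'  n0⇒n1  emit P0@[0:0]
[1] read 'b'  n1⇒n17
[2] read 'b'  n17⇒n18
[3] read 'c'  n18⇒n19  emit P6@[0:3],P7@[2:3]
[4] read 'b'  n19⇒n9 (via fail)
[5] read 'd'  n9⇒n10  emit P1@[4:5]
[6] read 'c'  n10⇒n11  emit P3@[1:6]
[7] read 'a'  n11⇒n1 (via fail)  emit P0@[7:7]
[8] read 'b'  n1⇒n17
[9] read 'd'  n17⇒n3 (via fail)  emit P1@[8:9]
[10] read 'd'  n3⇒n0 (via fail)
[11] read 'b'  n0⇒n2
[12] read 'b'  n2⇒n7
[13] read 'c'  n7⇒n8  emit P7@[12:13]
[14] read 'b'  n8⇒n9
[15] read 'd'  n9⇒n10  emit P1@[14:15]
[16] read 'c'  n10⇒n11  emit P3@[11:16]
[17] read 'd'  n11⇒n0 (via fail)
[18] read 'c'  n0⇒n0
[19] read 'b'  n0⇒n2
[20] read 'd'  n2⇒n3  emit P1@[19:20]
[21] read 'a'  n3⇒n4  emit P0@[21:21]
[22] read 'b'  n4⇒n17 (via fail)
[23] read 'd'  n17⇒n3 (via fail)  emit P1@[22:23]
[24] read 'b'  n3⇒n2 (via fail)
[25] read 'b'  n2⇒n7
[26] read 'b'  n7⇒n7 (via fail)
[27] read 'c'  n7⇒n8  emit P7@[26:27]
[28] read 'c'  n8⇒n0 (via fail)

Matches: [[0,0],[3,6],[3,7],[5,1],[6,3],[7,0],[9,1],[13,7],[15,1],[16,3],[20,1],[21,0],[23,1],[27,7]]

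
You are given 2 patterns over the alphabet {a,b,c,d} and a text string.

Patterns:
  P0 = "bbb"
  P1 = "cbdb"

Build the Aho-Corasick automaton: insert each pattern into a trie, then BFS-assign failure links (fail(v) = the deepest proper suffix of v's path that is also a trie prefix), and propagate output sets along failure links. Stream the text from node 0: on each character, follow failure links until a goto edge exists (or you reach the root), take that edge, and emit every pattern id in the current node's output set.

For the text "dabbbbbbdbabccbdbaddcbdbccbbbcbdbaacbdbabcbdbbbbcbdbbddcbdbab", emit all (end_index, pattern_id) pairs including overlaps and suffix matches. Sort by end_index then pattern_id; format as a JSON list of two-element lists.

Construct AC machine:
Trie nodes:
  0='ε' goto b→1 c→4
  1='b' goto b→2
  2='bb' goto b→3
  3='bbb' goto ·  [P0 ends]
  4='c' goto b→5
  5='cb' goto d→6
  6='cbd' goto b→7
  7='cbdb' goto ·  [P1 ends]

BFS fail/out derivation:
  fail(1) 'b': from fail(0)=0 chase 'b': 0 ⇒ 0;  out=∅∪out(0)=∅
  fail(4) 'c': from fail(0)=0 chase 'c': 0 ⇒ 0;  out=∅∪out(0)=∅
  fail(2) 'bb': from fail(1)=0 chase 'b': 0 ⇒ 1;  out=∅∪out(1)=∅
  fail(5) 'cb': from fail(4)=0 chase 'b': 0 ⇒ 1;  out=∅∪out(1)=∅
  fail(3) 'bbb': from fail(2)=1 chase 'b': 1 ⇒ 2;  out={0}∪out(2)={0}
  fail(6) 'cbd': from fail(5)=1 chase 'd': 1→0 ⇒ 0;  out=∅∪out(0)=∅
  fail(7) 'cbdb': from fail(6)=0 chase 'b': 0 ⇒ 1;  out={1}∪out(1)={1}

Text stream:
i=0 'd': node 0→0
i=1 'a': node 0→0
i=2 'b': node 0→1
i=3 'b': node 1→2
i=4 'b': node 2→3  → match P0@[2:4]
i=5 'b': node 3→3 ·f  → match P0@[3:5]
i=6 'b': node 3→3 ·f  → match P0@[4:6]
i=7 'b': node 3→3 ·f  → match P0@[5:7]
i=8 'd': node 3→0 ·f
i=9 'b': node 0→1
i=10 'a': node 1→0 ·f
i=11 'b': node 0→1
i=12 'c': node 1→4 ·f
i=13 'c': node 4→4 ·f
i=14 'b': node 4→5
i=15 'd': node 5→6
i=16 'b': node 6→7  → match P1@[13:16]
i=17 'a': node 7→0 ·f
i=18 'd': node 0→0
i=19 'd': node 0→0
i=20 'c': node 0→4
i=21 'b': node 4→5
i=22 'd': node 5→6
i=23 'b': node 6→7  → match P1@[20:23]
i=24 'c': node 7→4 ·f
i=25 'c': node 4→4 ·f
i=26 'b': node 4→5
i=27 'b': node 5→2 ·f
i=28 'b': node 2→3  → match P0@[26:28]
i=29 'c': node 3→4 ·f
i=30 'b': node 4→5
i=31 'd': node 5→6
i=32 'b': node 6→7  → match P1@[29:32]
i=33 'a': node 7→0 ·f
i=34 'a': node 0→0
i=35 'c': node 0→4
i=36 'b': node 4→5
i=37 'd': node 5→6
i=38 'b': node 6→7  → match P1@[35:38]
i=39 'a': node 7→0 ·f
i=40 'b': node 0→1
i=41 'c': node 1→4 ·f
i=42 'b': node 4→5
i=43 'd': node 5→6
i=44 'b': node 6→7  → match P1@[41:44]
i=45 'b': node 7→2 ·f
i=46 'b': node 2→3  → match P0@[44:46]
i=47 'b': node 3→3 ·f  → match P0@[45:47]
i=48 'c': node 3→4 ·f
i=49 'b': node 4→5
i=50 'd': node 5→6
i=51 'b': node 6→7  → match P1@[48:51]
i=52 'b': node 7→2 ·f
i=53 'd': node 2→0 ·f
i=54 'd': node 0→0
i=55 'c': node 0→4
i=56 'b': node 4→5
i=57 'd': node 5→6
i=58 'b': node 6→7  → match P1@[55:58]
i=59 'a': node 7→0 ·f
i=60 'b': node 0→1

All matches (sorted): [[4,0],[5,0],[6,0],[7,0],[16,1],[23,1],[28,0],[32,1],[38,1],[44,1],[46,0],[47,0],[51,1],[58,1]]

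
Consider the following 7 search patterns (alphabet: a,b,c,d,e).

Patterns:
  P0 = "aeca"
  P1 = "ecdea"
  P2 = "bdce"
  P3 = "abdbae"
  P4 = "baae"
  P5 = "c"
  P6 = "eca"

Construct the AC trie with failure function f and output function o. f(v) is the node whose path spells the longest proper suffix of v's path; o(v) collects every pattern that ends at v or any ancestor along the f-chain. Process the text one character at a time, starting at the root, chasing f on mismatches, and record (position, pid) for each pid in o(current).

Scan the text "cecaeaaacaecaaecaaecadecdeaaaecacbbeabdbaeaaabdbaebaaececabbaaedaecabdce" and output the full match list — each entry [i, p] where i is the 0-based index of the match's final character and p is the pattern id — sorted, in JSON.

Build:
Trie (insert patterns):
  0='ε' goto a→1 b→10 c→22 e→5
  1='a' goto b→14 e→2
  2='ae' goto c→3
  3='aec' goto a→4
  4='aeca' goto ·  ←P0
  5='e' goto c→6
  6='ec' goto a→23 d→7
  7='ecd' goto e→8
  8='ecde' goto a→9
  9='ecdea' goto ·  ←P1
  10='b' goto a→19 d→11
  11='bd' goto c→12
  12='bdc' goto e→13
  13='bdce' goto ·  ←P2
  14='ab' goto d→15
  15='abd' goto b→16
  16='abdb' goto a→17
  17='abdba' goto e→18
  18='abdbae' goto ·  ←P3
  19='ba' goto a→20
  20='baa' goto e→21
  21='baae' goto ·  ←P4
  22='c' goto ·  ←P5
  23='eca' goto ·  ←P6

Failure links (BFS by depth):
  fail(1) 'a': from fail(0)=0 chase 'a': 0 ⇒ 0;  out=∅∪out(0)=∅
  fail(5) 'e': from fail(0)=0 chase 'e': 0 ⇒ 0;  out=∅∪out(0)=∅
  fail(10) 'b': from fail(0)=0 chase 'b': 0 ⇒ 0;  out=∅∪out(0)=∅
  fail(22) 'c': from fail(0)=0 chase 'c': 0 ⇒ 0;  out={5}∪out(0)={5}
  fail(2) 'ae': from fail(1)=0 chase 'e': 0 ⇒ 5;  out=∅∪out(5)=∅
  fail(6) 'ec': from fail(5)=0 chase 'c': 0 ⇒ 22;  out=∅∪out(22)={5}
  fail(11) 'bd': from fail(10)=0 chase 'd': 0 ⇒ 0;  out=∅∪out(0)=∅
  fail(14) 'ab': from fail(1)=0 chase 'b': 0 ⇒ 10;  out=∅∪out(10)=∅
  fail(19) 'ba': from fail(10)=0 chase 'a': 0 ⇒ 1;  out=∅∪out(1)=∅
  fail(3) 'aec': from fail(2)=5 chase 'c': 5 ⇒ 6;  out=∅∪out(6)={5}
  fail(7) 'ecd': from fail(6)=22 chase 'd': 22→0 ⇒ 0;  out=∅∪out(0)=∅
  fail(12) 'bdc': from fail(11)=0 chase 'c': 0 ⇒ 22;  out=∅∪out(22)={5}
  fail(15) 'abd': from fail(14)=10 chase 'd': 10 ⇒ 11;  out=∅∪out(11)=∅
  fail(20) 'baa': from fail(19)=1 chase 'a': 1→0 ⇒ 1;  out=∅∪out(1)=∅
  fail(23) 'eca': from fail(6)=22 chase 'a': 22→0 ⇒ 1;  out={6}∪out(1)={6}
  fail(4) 'aeca': from fail(3)=6 chase 'a': 6 ⇒ 23;  out={0}∪out(23)={0,6}
  fail(8) 'ecde': from fail(7)=0 chase 'e': 0 ⇒ 5;  out=∅∪out(5)=∅
  fail(13) 'bdce': from fail(12)=22 chase 'e': 22→0 ⇒ 5;  out={2}∪out(5)={2}
  fail(16) 'abdb': from fail(15)=11 chase 'b': 11→0 ⇒ 10;  out=∅∪out(10)=∅
  fail(21) 'baae': from fail(20)=1 chase 'e': 1 ⇒ 2;  out={4}∪out(2)={4}
  fail(9) 'ecdea': from fail(8)=5 chase 'a': 5→0 ⇒ 1;  out={1}∪out(1)={1}
  fail(17) 'abdba': from fail(16)=10 chase 'a': 10 ⇒ 19;  out=∅∪out(19)=∅
  fail(18) 'abdbae': from fail(17)=19 chase 'e': 19→1 ⇒ 2;  out={3}∪out(2)={3}

Text stream:
i=0 'c': node 0→22  ** P5@[0:0]
i=1 'e': node 22→5 ·f
i=2 'c': node 5→6  ** P5@[2:2]
i=3 'a': node 6→23  ** P6@[1:3]
i=4 'e': node 23→2 ·f
i=5 'a': node 2→1 ·f
i=6 'a': node 1→1 ·f
i=7 'a': node 1→1 ·f
i=8 'c': node 1→22 ·f  ** P5@[8:8]
i=9 'a': node 22→1 ·f
i=10 'e': node 1→2
i=11 'c': node 2→3  ** P5@[11:11]
i=12 'a': node 3→4  ** P0@[9:12],P6@[10:12]
i=13 'a': node 4→1 ·f
i=14 'e': node 1→2
i=15 'c': node 2→3  ** P5@[15:15]
i=16 'a': node 3→4  ** P0@[13:16],P6@[14:16]
i=17 'a': node 4→1 ·f
i=18 'e': node 1→2
i=19 'c': node 2→3  ** P5@[19:19]
i=20 'a': node 3→4  ** P0@[17:20],P6@[18:20]
i=21 'd': node 4→0 ·f
i=22 'e': node 0→5
i=23 'c': node 5→6  ** P5@[23:23]
i=24 'd': node 6→7
i=25 'e': node 7→8
i=26 'a': node 8→9  ** P1@[22:26]
i=27 'a': node 9→1 ·f
i=28 'a': node 1→1 ·f
i=29 'e': node 1→2
i=30 'c': node 2→3  ** P5@[30:30]
i=31 'a': node 3→4  ** P0@[28:31],P6@[29:31]
i=32 'c': node 4→22 ·f  ** P5@[32:32]
i=33 'b': node 22→10 ·f
i=34 'b': node 10→10 ·f
i=35 'e': node 10→5 ·f
i=36 'a': node 5→1 ·f
i=37 'b': node 1→14
i=38 'd': node 14→15
i=39 'b': node 15→16
i=40 'a': node 16→17
i=41 'e': node 17→18  ** P3@[36:41]
i=42 'a': node 18→1 ·f
i=43 'a': node 1→1 ·f
i=44 'a': node 1→1 ·f
i=45 'b': node 1→14
i=46 'd': node 14→15
i=47 'b': node 15→16
i=48 'a': node 16→17
i=49 'e': node 17→18  ** P3@[44:49]
i=50 'b': node 18→10 ·f
i=51 'a': node 10→19
i=52 'a': node 19→20
i=53 'e': node 20→21  ** P4@[50:53]
i=54 'c': node 21→3 ·f  ** P5@[54:54]
i=55 'e': node 3→5 ·f
i=56 'c': node 5→6  ** P5@[56:56]
i=57 'a': node 6→23  ** P6@[55:57]
i=58 'b': node 23→14 ·f
i=59 'b': node 14→10 ·f
i=60 'a': node 10→19
i=61 'a': node 19→20
i=62 'e': node 20→21  ** P4@[59:62]
i=63 'd': node 21→0 ·f
i=64 'a': node 0→1
i=65 'e': node 1→2
i=66 'c': node 2→3  ** P5@[66:66]
i=67 'a': node 3→4  ** P0@[64:67],P6@[65:67]
i=68 'b': node 4→14 ·f
i=69 'd': node 14→15
i=70 'c': node 15→12 ·f  ** P5@[70:70]
i=71 'e': node 12→13  ** P2@[68:71]

Matches: [[0,5],[2,5],[3,6],[8,5],[11,5],[12,0],[12,6],[15,5],[16,0],[16,6],[19,5],[20,0],[20,6],[23,5],[26,1],[30,5],[31,0],[31,6],[32,5],[41,3],[49,3],[53,4],[54,5],[56,5],[57,6],[62,4],[66,5],[67,0],[67,6],[70,5],[71,2]]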